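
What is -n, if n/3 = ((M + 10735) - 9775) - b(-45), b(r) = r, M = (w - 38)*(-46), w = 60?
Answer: 21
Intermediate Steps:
M = -1012 (M = (60 - 38)*(-46) = 22*(-46) = -1012)
n = -21 (n = 3*(((-1012 + 10735) - 9775) - 1*(-45)) = 3*((9723 - 9775) + 45) = 3*(-52 + 45) = 3*(-7) = -21)
-n = -1*(-21) = 21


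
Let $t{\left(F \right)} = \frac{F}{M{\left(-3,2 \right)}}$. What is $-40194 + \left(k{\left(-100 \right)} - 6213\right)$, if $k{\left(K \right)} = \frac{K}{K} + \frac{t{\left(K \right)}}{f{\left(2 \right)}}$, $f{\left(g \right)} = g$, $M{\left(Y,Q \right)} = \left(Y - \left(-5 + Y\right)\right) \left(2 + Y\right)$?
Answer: $-46396$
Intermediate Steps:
$M{\left(Y,Q \right)} = 10 + 5 Y$ ($M{\left(Y,Q \right)} = 5 \left(2 + Y\right) = 10 + 5 Y$)
$t{\left(F \right)} = - \frac{F}{5}$ ($t{\left(F \right)} = \frac{F}{10 + 5 \left(-3\right)} = \frac{F}{10 - 15} = \frac{F}{-5} = F \left(- \frac{1}{5}\right) = - \frac{F}{5}$)
$k{\left(K \right)} = 1 - \frac{K}{10}$ ($k{\left(K \right)} = \frac{K}{K} + \frac{\left(- \frac{1}{5}\right) K}{2} = 1 + - \frac{K}{5} \cdot \frac{1}{2} = 1 - \frac{K}{10}$)
$-40194 + \left(k{\left(-100 \right)} - 6213\right) = -40194 + \left(\left(1 - -10\right) - 6213\right) = -40194 + \left(\left(1 + 10\right) - 6213\right) = -40194 + \left(11 - 6213\right) = -40194 - 6202 = -46396$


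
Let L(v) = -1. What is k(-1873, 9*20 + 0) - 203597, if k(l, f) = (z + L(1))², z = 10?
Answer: -203516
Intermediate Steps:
k(l, f) = 81 (k(l, f) = (10 - 1)² = 9² = 81)
k(-1873, 9*20 + 0) - 203597 = 81 - 203597 = -203516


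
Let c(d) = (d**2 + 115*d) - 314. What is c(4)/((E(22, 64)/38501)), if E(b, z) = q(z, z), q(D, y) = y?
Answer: 3118581/32 ≈ 97456.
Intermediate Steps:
E(b, z) = z
c(d) = -314 + d**2 + 115*d
c(4)/((E(22, 64)/38501)) = (-314 + 4**2 + 115*4)/((64/38501)) = (-314 + 16 + 460)/((64*(1/38501))) = 162/(64/38501) = 162*(38501/64) = 3118581/32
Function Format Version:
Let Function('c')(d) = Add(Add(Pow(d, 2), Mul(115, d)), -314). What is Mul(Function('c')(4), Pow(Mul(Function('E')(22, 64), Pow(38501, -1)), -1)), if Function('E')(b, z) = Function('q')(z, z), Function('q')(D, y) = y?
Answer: Rational(3118581, 32) ≈ 97456.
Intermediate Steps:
Function('E')(b, z) = z
Function('c')(d) = Add(-314, Pow(d, 2), Mul(115, d))
Mul(Function('c')(4), Pow(Mul(Function('E')(22, 64), Pow(38501, -1)), -1)) = Mul(Add(-314, Pow(4, 2), Mul(115, 4)), Pow(Mul(64, Pow(38501, -1)), -1)) = Mul(Add(-314, 16, 460), Pow(Mul(64, Rational(1, 38501)), -1)) = Mul(162, Pow(Rational(64, 38501), -1)) = Mul(162, Rational(38501, 64)) = Rational(3118581, 32)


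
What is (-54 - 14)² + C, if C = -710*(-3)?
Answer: 6754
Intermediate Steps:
C = 2130
(-54 - 14)² + C = (-54 - 14)² + 2130 = (-68)² + 2130 = 4624 + 2130 = 6754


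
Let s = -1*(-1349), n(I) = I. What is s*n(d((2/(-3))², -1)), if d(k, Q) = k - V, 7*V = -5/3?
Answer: 58007/63 ≈ 920.75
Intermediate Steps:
V = -5/21 (V = (-5/3)/7 = (-5*⅓)/7 = (⅐)*(-5/3) = -5/21 ≈ -0.23810)
d(k, Q) = 5/21 + k (d(k, Q) = k - 1*(-5/21) = k + 5/21 = 5/21 + k)
s = 1349
s*n(d((2/(-3))², -1)) = 1349*(5/21 + (2/(-3))²) = 1349*(5/21 + (2*(-⅓))²) = 1349*(5/21 + (-⅔)²) = 1349*(5/21 + 4/9) = 1349*(43/63) = 58007/63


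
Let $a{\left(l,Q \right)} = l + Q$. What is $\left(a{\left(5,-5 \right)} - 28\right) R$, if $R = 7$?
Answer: $-196$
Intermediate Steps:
$a{\left(l,Q \right)} = Q + l$
$\left(a{\left(5,-5 \right)} - 28\right) R = \left(\left(-5 + 5\right) - 28\right) 7 = \left(0 - 28\right) 7 = \left(-28\right) 7 = -196$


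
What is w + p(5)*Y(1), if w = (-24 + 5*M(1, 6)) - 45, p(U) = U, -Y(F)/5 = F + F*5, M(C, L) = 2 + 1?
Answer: -204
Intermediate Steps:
M(C, L) = 3
Y(F) = -30*F (Y(F) = -5*(F + F*5) = -5*(F + 5*F) = -30*F)
w = -54 (w = (-24 + 5*3) - 45 = (-24 + 15) - 45 = -9 - 45 = -54)
w + p(5)*Y(1) = -54 + 5*(-30*1) = -54 + 5*(-30) = -54 - 150 = -204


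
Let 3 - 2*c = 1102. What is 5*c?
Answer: -5495/2 ≈ -2747.5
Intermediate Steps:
c = -1099/2 (c = 3/2 - 1/2*1102 = 3/2 - 551 = -1099/2 ≈ -549.50)
5*c = 5*(-1099/2) = -5495/2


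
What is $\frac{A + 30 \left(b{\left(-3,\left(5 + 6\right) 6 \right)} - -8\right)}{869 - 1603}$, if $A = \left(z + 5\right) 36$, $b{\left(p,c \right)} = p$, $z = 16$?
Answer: $- \frac{453}{367} \approx -1.2343$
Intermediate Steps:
$A = 756$ ($A = \left(16 + 5\right) 36 = 21 \cdot 36 = 756$)
$\frac{A + 30 \left(b{\left(-3,\left(5 + 6\right) 6 \right)} - -8\right)}{869 - 1603} = \frac{756 + 30 \left(-3 - -8\right)}{869 - 1603} = \frac{756 + 30 \left(-3 + 8\right)}{-734} = \left(756 + 30 \cdot 5\right) \left(- \frac{1}{734}\right) = \left(756 + 150\right) \left(- \frac{1}{734}\right) = 906 \left(- \frac{1}{734}\right) = - \frac{453}{367}$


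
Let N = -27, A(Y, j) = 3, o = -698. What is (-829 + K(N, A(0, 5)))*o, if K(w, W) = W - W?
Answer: 578642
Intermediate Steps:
K(w, W) = 0
(-829 + K(N, A(0, 5)))*o = (-829 + 0)*(-698) = -829*(-698) = 578642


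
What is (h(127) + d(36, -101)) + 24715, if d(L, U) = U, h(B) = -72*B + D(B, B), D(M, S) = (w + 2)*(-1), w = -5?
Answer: 15473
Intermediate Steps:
D(M, S) = 3 (D(M, S) = (-5 + 2)*(-1) = -3*(-1) = 3)
h(B) = 3 - 72*B (h(B) = -72*B + 3 = 3 - 72*B)
(h(127) + d(36, -101)) + 24715 = ((3 - 72*127) - 101) + 24715 = ((3 - 9144) - 101) + 24715 = (-9141 - 101) + 24715 = -9242 + 24715 = 15473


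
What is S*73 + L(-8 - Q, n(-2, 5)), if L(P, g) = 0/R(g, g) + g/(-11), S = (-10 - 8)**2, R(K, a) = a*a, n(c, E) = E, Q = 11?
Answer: 260167/11 ≈ 23652.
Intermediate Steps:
R(K, a) = a**2
S = 324 (S = (-18)**2 = 324)
L(P, g) = -g/11 (L(P, g) = 0/(g**2) + g/(-11) = 0/g**2 + g*(-1/11) = 0 - g/11 = -g/11)
S*73 + L(-8 - Q, n(-2, 5)) = 324*73 - 1/11*5 = 23652 - 5/11 = 260167/11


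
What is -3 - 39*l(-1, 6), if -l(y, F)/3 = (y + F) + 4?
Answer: 1050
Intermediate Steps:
l(y, F) = -12 - 3*F - 3*y (l(y, F) = -3*((y + F) + 4) = -3*((F + y) + 4) = -3*(4 + F + y) = -12 - 3*F - 3*y)
-3 - 39*l(-1, 6) = -3 - 39*(-12 - 3*6 - 3*(-1)) = -3 - 39*(-12 - 18 + 3) = -3 - 39*(-27) = -3 + 1053 = 1050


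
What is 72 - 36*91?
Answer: -3204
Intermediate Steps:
72 - 36*91 = 72 - 3276 = -3204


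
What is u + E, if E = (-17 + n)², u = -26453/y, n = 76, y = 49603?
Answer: 172641590/49603 ≈ 3480.5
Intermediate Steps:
u = -26453/49603 ≈ -0.53329
E = 3481 (E = (-17 + 76)² = 59² = 3481)
u + E = -26453/49603 + 3481 = 172641590/49603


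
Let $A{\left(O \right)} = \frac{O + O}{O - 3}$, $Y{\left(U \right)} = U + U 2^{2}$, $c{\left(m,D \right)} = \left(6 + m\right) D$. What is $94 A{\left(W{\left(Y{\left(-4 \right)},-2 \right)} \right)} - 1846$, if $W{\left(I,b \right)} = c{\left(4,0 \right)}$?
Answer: $-1846$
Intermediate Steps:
$c{\left(m,D \right)} = D \left(6 + m\right)$
$Y{\left(U \right)} = 5 U$ ($Y{\left(U \right)} = U + U 4 = U + 4 U = 5 U$)
$W{\left(I,b \right)} = 0$ ($W{\left(I,b \right)} = 0 \left(6 + 4\right) = 0 \cdot 10 = 0$)
$A{\left(O \right)} = \frac{2 O}{-3 + O}$
$94 A{\left(W{\left(Y{\left(-4 \right)},-2 \right)} \right)} - 1846 = 94 \cdot 2 \cdot 0 \frac{1}{-3 + 0} - 1846 = 94 \cdot 2 \cdot 0 \frac{1}{-3} - 1846 = 94 \cdot 2 \cdot 0 \left(- \frac{1}{3}\right) - 1846 = 94 \cdot 0 - 1846 = 0 - 1846 = -1846$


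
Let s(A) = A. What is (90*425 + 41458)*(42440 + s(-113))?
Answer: 3373800516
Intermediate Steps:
(90*425 + 41458)*(42440 + s(-113)) = (90*425 + 41458)*(42440 - 113) = (38250 + 41458)*42327 = 79708*42327 = 3373800516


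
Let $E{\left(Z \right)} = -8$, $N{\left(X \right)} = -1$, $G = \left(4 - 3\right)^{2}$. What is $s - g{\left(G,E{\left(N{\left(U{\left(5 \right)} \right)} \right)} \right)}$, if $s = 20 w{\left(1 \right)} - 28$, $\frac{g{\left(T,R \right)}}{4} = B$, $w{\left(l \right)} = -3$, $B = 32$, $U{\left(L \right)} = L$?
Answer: $-216$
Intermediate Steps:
$G = 1$ ($G = 1^{2} = 1$)
$g{\left(T,R \right)} = 128$ ($g{\left(T,R \right)} = 4 \cdot 32 = 128$)
$s = -88$ ($s = 20 \left(-3\right) - 28 = -60 - 28 = -88$)
$s - g{\left(G,E{\left(N{\left(U{\left(5 \right)} \right)} \right)} \right)} = -88 - 128 = -216$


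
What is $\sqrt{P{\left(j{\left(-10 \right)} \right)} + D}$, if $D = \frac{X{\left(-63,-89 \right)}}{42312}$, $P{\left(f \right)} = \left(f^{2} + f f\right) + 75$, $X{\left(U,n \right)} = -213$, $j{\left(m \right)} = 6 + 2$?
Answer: $\frac{\sqrt{10095082566}}{7052} \approx 14.248$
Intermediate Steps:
$j{\left(m \right)} = 8$
$P{\left(f \right)} = 75 + 2 f^{2}$ ($P{\left(f \right)} = \left(f^{2} + f^{2}\right) + 75 = 2 f^{2} + 75 = 75 + 2 f^{2}$)
$D = - \frac{71}{14104}$ ($D = - \frac{213}{42312} = \left(-213\right) \frac{1}{42312} = - \frac{71}{14104} \approx -0.005034$)
$\sqrt{P{\left(j{\left(-10 \right)} \right)} + D} = \sqrt{\left(75 + 2 \cdot 8^{2}\right) - \frac{71}{14104}} = \sqrt{\left(75 + 2 \cdot 64\right) - \frac{71}{14104}} = \sqrt{\left(75 + 128\right) - \frac{71}{14104}} = \sqrt{203 - \frac{71}{14104}} = \sqrt{\frac{2863041}{14104}} = \frac{\sqrt{10095082566}}{7052}$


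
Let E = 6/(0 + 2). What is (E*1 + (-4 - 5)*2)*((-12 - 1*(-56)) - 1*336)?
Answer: 4380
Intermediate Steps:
E = 3 (E = 6/2 = 6*(½) = 3)
(E*1 + (-4 - 5)*2)*((-12 - 1*(-56)) - 1*336) = (3*1 + (-4 - 5)*2)*((-12 - 1*(-56)) - 1*336) = (3 - 9*2)*((-12 + 56) - 336) = (3 - 18)*(44 - 336) = -15*(-292) = 4380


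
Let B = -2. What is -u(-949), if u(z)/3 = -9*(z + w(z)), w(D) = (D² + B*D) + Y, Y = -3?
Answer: 24341769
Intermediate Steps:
w(D) = -3 + D² - 2*D (w(D) = (D² - 2*D) - 3 = -3 + D² - 2*D)
u(z) = 81 - 27*z² + 27*z (u(z) = 3*(-9*(z + (-3 + z² - 2*z))) = 3*(-9*(-3 + z² - z)) = 3*(27 - 9*z² + 9*z) = 81 - 27*z² + 27*z)
-u(-949) = -(81 - 27*(-949)² + 27*(-949)) = -(81 - 27*900601 - 25623) = -(81 - 24316227 - 25623) = -1*(-24341769) = 24341769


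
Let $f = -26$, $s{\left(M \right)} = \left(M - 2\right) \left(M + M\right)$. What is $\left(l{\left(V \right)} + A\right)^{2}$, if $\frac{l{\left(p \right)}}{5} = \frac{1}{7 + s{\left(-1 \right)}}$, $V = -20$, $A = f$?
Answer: $\frac{110889}{169} \approx 656.15$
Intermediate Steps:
$s{\left(M \right)} = 2 M \left(-2 + M\right)$ ($s{\left(M \right)} = \left(-2 + M\right) 2 M = 2 M \left(-2 + M\right)$)
$A = -26$
$l{\left(p \right)} = \frac{5}{13}$ ($l{\left(p \right)} = \frac{5}{7 + 2 \left(-1\right) \left(-2 - 1\right)} = \frac{5}{7 + 2 \left(-1\right) \left(-3\right)} = \frac{5}{7 + 6} = \frac{5}{13}$)
$\left(l{\left(V \right)} + A\right)^{2} = \left(\frac{5}{13} - 26\right)^{2} = \left(- \frac{333}{13}\right)^{2} = \frac{110889}{169}$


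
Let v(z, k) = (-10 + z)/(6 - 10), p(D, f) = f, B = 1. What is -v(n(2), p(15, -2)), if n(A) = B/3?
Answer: -29/12 ≈ -2.4167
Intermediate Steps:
n(A) = ⅓ (n(A) = 1/3 = 1*(⅓) = ⅓)
v(z, k) = 5/2 - z/4 (v(z, k) = (-10 + z)/(-4) = (-10 + z)*(-¼) = 5/2 - z/4)
-v(n(2), p(15, -2)) = -(5/2 - ¼*⅓) = -(5/2 - 1/12) = -1*29/12 = -29/12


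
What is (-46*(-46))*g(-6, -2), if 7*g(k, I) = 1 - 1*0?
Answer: 2116/7 ≈ 302.29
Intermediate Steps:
g(k, I) = ⅐ (g(k, I) = (1 - 1*0)/7 = (1 + 0)/7 = (⅐)*1 = ⅐)
(-46*(-46))*g(-6, -2) = -46*(-46)*(⅐) = 2116*(⅐) = 2116/7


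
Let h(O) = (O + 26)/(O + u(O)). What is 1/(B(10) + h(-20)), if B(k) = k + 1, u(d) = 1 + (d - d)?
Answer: 19/203 ≈ 0.093596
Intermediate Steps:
u(d) = 1 (u(d) = 1 + 0 = 1)
h(O) = (26 + O)/(1 + O) (h(O) = (O + 26)/(O + 1) = (26 + O)/(1 + O))
B(k) = 1 + k
1/(B(10) + h(-20)) = 1/((1 + 10) + (26 - 20)/(1 - 20)) = 1/(11 + 6/(-19)) = 1/(11 - 1/19*6) = 1/(11 - 6/19) = 1/(203/19) = 19/203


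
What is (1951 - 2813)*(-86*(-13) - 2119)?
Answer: 862862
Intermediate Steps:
(1951 - 2813)*(-86*(-13) - 2119) = -862*(1118 - 2119) = -862*(-1001) = 862862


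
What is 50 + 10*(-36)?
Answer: -310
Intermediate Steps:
50 + 10*(-36) = 50 - 360 = -310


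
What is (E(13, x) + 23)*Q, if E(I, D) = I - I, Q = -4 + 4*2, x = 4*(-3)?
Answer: 92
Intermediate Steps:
x = -12
Q = 4 (Q = -4 + 8 = 4)
E(I, D) = 0
(E(13, x) + 23)*Q = (0 + 23)*4 = 23*4 = 92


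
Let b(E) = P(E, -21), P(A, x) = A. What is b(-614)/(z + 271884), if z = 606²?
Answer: -307/319560 ≈ -0.00096070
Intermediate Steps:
b(E) = E
z = 367236
b(-614)/(z + 271884) = -614/(367236 + 271884) = -614/639120 = -614*1/639120 = -307/319560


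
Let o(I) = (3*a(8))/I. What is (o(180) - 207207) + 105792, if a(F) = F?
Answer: -1521223/15 ≈ -1.0141e+5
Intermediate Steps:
o(I) = 24/I (o(I) = (3*8)/I = 24/I)
(o(180) - 207207) + 105792 = (24/180 - 207207) + 105792 = (24*(1/180) - 207207) + 105792 = (2/15 - 207207) + 105792 = -3108103/15 + 105792 = -1521223/15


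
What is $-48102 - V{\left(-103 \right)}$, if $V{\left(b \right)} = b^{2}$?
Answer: $-58711$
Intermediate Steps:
$-48102 - V{\left(-103 \right)} = -48102 - \left(-103\right)^{2} = -48102 - 10609 = -58711$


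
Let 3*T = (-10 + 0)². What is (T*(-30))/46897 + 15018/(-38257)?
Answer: -742556146/1794138529 ≈ -0.41388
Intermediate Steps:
T = 100/3 (T = (-10 + 0)²/3 = (⅓)*(-10)² = (⅓)*100 = 100/3 ≈ 33.333)
(T*(-30))/46897 + 15018/(-38257) = ((100/3)*(-30))/46897 + 15018/(-38257) = -1000*1/46897 + 15018*(-1/38257) = -1000/46897 - 15018/38257 = -742556146/1794138529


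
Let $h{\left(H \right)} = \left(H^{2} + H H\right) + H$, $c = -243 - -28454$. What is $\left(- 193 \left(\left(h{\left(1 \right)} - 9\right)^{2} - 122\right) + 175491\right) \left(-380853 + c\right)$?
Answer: $-67738649138$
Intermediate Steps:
$c = 28211$ ($c = -243 + 28454 = 28211$)
$h{\left(H \right)} = H + 2 H^{2}$ ($h{\left(H \right)} = \left(H^{2} + H^{2}\right) + H = 2 H^{2} + H = H + 2 H^{2}$)
$\left(- 193 \left(\left(h{\left(1 \right)} - 9\right)^{2} - 122\right) + 175491\right) \left(-380853 + c\right) = \left(- 193 \left(\left(1 \left(1 + 2 \cdot 1\right) - 9\right)^{2} - 122\right) + 175491\right) \left(-380853 + 28211\right) = \left(- 193 \left(\left(1 \left(1 + 2\right) - 9\right)^{2} - 122\right) + 175491\right) \left(-352642\right) = \left(- 193 \left(\left(1 \cdot 3 - 9\right)^{2} - 122\right) + 175491\right) \left(-352642\right) = \left(- 193 \left(\left(3 - 9\right)^{2} - 122\right) + 175491\right) \left(-352642\right) = \left(- 193 \left(\left(-6\right)^{2} - 122\right) + 175491\right) \left(-352642\right) = \left(- 193 \left(36 - 122\right) + 175491\right) \left(-352642\right) = \left(\left(-193\right) \left(-86\right) + 175491\right) \left(-352642\right) = \left(16598 + 175491\right) \left(-352642\right) = 192089 \left(-352642\right) = -67738649138$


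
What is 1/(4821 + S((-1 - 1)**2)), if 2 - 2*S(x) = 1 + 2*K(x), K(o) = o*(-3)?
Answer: 2/9667 ≈ 0.00020689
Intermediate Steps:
K(o) = -3*o
S(x) = 1/2 + 3*x (S(x) = 1 - (1 + 2*(-3*x))/2 = 1 - (1 - 6*x)/2 = 1 + (-1/2 + 3*x) = 1/2 + 3*x)
1/(4821 + S((-1 - 1)**2)) = 1/(4821 + (1/2 + 3*(-1 - 1)**2)) = 1/(4821 + (1/2 + 3*(-2)**2)) = 1/(4821 + (1/2 + 3*4)) = 1/(4821 + (1/2 + 12)) = 1/(4821 + 25/2) = 1/(9667/2) = 2/9667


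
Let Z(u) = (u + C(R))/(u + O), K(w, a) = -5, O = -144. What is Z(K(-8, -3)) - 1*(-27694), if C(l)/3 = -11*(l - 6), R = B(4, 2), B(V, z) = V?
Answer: 4126345/149 ≈ 27694.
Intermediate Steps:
R = 4
C(l) = 198 - 33*l (C(l) = 3*(-11*(l - 6)) = 3*(-11*(-6 + l)) = 3*(66 - 11*l) = 198 - 33*l)
Z(u) = (66 + u)/(-144 + u) (Z(u) = (u + (198 - 33*4))/(u - 144) = (u + (198 - 132))/(-144 + u) = (u + 66)/(-144 + u) = (66 + u)/(-144 + u))
Z(K(-8, -3)) - 1*(-27694) = (66 - 5)/(-144 - 5) - 1*(-27694) = 61/(-149) + 27694 = -1/149*61 + 27694 = -61/149 + 27694 = 4126345/149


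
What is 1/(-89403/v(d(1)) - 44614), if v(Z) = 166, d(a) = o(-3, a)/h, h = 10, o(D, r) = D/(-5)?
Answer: -166/7495327 ≈ -2.2147e-5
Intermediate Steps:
o(D, r) = -D/5 (o(D, r) = D*(-1/5) = -D/5)
d(a) = 3/50 (d(a) = -1/5*(-3)/10 = (3/5)*(1/10) = 3/50)
1/(-89403/v(d(1)) - 44614) = 1/(-89403/166 - 44614) = 1/(-7495327/166) = -166/7495327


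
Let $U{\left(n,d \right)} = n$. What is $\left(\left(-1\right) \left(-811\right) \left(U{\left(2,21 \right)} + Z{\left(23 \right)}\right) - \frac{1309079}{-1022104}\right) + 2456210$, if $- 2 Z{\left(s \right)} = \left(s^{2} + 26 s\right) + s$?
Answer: $\frac{2035528579807}{1022104} \approx 1.9915 \cdot 10^{6}$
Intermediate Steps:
$Z{\left(s \right)} = - \frac{27 s}{2} - \frac{s^{2}}{2}$ ($Z{\left(s \right)} = - \frac{\left(s^{2} + 26 s\right) + s}{2} = - \frac{s^{2} + 27 s}{2} = - \frac{27 s}{2} - \frac{s^{2}}{2}$)
$\left(\left(-1\right) \left(-811\right) \left(U{\left(2,21 \right)} + Z{\left(23 \right)}\right) - \frac{1309079}{-1022104}\right) + 2456210 = \left(\left(-1\right) \left(-811\right) \left(2 - \frac{23 \left(27 + 23\right)}{2}\right) - \frac{1309079}{-1022104}\right) + 2456210 = \left(811 \left(2 - \frac{23}{2} \cdot 50\right) - - \frac{1309079}{1022104}\right) + 2456210 = \left(811 \left(2 - 575\right) + \frac{1309079}{1022104}\right) + 2456210 = \left(811 \left(-573\right) + \frac{1309079}{1022104}\right) + 2456210 = \left(-464703 + \frac{1309079}{1022104}\right) + 2456210 = - \frac{474973486033}{1022104} + 2456210 = \frac{2035528579807}{1022104}$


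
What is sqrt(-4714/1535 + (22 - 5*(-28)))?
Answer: 2*sqrt(93618115)/1535 ≈ 12.607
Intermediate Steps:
sqrt(-4714/1535 + (22 - 5*(-28))) = sqrt(-4714*1/1535 + (22 + 140)) = sqrt(-4714/1535 + 162) = sqrt(243956/1535) = 2*sqrt(93618115)/1535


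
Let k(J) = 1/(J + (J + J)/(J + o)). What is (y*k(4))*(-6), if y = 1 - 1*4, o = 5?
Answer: 81/22 ≈ 3.6818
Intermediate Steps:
y = -3 (y = 1 - 4 = -3)
k(J) = 1/(J + 2*J/(5 + J)) (k(J) = 1/(J + (J + J)/(J + 5)) = 1/(J + (2*J)/(5 + J)) = 1/(J + 2*J/(5 + J)))
(y*k(4))*(-6) = -3*(5 + 4)/(4*(7 + 4))*(-6) = -3*9/(4*11)*(-6) = -3*9/44*(-6) = -27/44*(-6) = 81/22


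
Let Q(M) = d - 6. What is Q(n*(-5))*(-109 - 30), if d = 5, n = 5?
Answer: 139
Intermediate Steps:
Q(M) = -1 (Q(M) = 5 - 6 = -1)
Q(n*(-5))*(-109 - 30) = -(-109 - 30) = -1*(-139) = 139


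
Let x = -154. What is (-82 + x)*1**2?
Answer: -236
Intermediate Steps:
(-82 + x)*1**2 = (-82 - 154)*1**2 = -236*1 = -236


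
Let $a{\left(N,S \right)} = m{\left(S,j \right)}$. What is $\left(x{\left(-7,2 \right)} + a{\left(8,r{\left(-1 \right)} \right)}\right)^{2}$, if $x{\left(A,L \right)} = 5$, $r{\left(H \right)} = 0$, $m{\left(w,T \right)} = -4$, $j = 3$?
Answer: $1$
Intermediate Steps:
$a{\left(N,S \right)} = -4$
$\left(x{\left(-7,2 \right)} + a{\left(8,r{\left(-1 \right)} \right)}\right)^{2} = \left(5 - 4\right)^{2} = 1^{2} = 1$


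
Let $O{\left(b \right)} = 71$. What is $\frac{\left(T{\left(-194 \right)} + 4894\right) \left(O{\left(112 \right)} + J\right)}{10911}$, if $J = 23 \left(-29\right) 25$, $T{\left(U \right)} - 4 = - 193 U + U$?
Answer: $- \frac{699792184}{10911} \approx -64136.0$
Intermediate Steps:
$T{\left(U \right)} = 4 - 192 U$ ($T{\left(U \right)} = 4 + \left(- 193 U + U\right) = 4 - 192 U$)
$J = -16675$ ($J = \left(-667\right) 25 = -16675$)
$\frac{\left(T{\left(-194 \right)} + 4894\right) \left(O{\left(112 \right)} + J\right)}{10911} = \frac{\left(\left(4 - -37248\right) + 4894\right) \left(71 - 16675\right)}{10911} = \left(\left(4 + 37248\right) + 4894\right) \left(-16604\right) \frac{1}{10911} = \left(37252 + 4894\right) \left(-16604\right) \frac{1}{10911} = 42146 \left(-16604\right) \frac{1}{10911} = \left(-699792184\right) \frac{1}{10911} = - \frac{699792184}{10911}$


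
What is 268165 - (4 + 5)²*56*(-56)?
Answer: 522181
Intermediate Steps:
268165 - (4 + 5)²*56*(-56) = 268165 - 9²*56*(-56) = 268165 - 81*56*(-56) = 268165 - 4536*(-56) = 268165 - 1*(-254016) = 268165 + 254016 = 522181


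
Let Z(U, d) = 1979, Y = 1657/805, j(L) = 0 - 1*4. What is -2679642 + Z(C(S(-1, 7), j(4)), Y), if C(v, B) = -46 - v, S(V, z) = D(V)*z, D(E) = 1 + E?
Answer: -2677663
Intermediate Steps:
j(L) = -4 (j(L) = 0 - 4 = -4)
S(V, z) = z*(1 + V) (S(V, z) = (1 + V)*z = z*(1 + V))
Y = 1657/805 (Y = 1657*(1/805) = 1657/805 ≈ 2.0584)
-2679642 + Z(C(S(-1, 7), j(4)), Y) = -2679642 + 1979 = -2677663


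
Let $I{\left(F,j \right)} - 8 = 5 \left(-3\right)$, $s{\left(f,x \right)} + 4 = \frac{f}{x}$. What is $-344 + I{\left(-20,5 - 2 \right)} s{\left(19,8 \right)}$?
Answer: $- \frac{2661}{8} \approx -332.63$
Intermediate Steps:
$s{\left(f,x \right)} = -4 + \frac{f}{x}$
$I{\left(F,j \right)} = -7$ ($I{\left(F,j \right)} = 8 + 5 \left(-3\right) = 8 - 15 = -7$)
$-344 + I{\left(-20,5 - 2 \right)} s{\left(19,8 \right)} = -344 - 7 \left(-4 + \frac{19}{8}\right) = -344 - - \frac{91}{8} = -344 + \frac{91}{8} = - \frac{2661}{8}$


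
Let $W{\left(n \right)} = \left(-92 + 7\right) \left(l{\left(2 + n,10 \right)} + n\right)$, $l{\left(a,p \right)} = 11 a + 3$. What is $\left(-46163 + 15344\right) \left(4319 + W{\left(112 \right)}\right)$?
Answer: $3453145674$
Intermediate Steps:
$l{\left(a,p \right)} = 3 + 11 a$
$W{\left(n \right)} = -2125 - 1020 n$ ($W{\left(n \right)} = \left(-92 + 7\right) \left(\left(3 + 11 \left(2 + n\right)\right) + n\right) = - 85 \left(\left(3 + \left(22 + 11 n\right)\right) + n\right) = - 85 \left(\left(25 + 11 n\right) + n\right) = - 85 \left(25 + 12 n\right) = -2125 - 1020 n$)
$\left(-46163 + 15344\right) \left(4319 + W{\left(112 \right)}\right) = \left(-46163 + 15344\right) \left(4319 - 116365\right) = - 30819 \left(4319 - 116365\right) = \left(-30819\right) \left(-112046\right) = 3453145674$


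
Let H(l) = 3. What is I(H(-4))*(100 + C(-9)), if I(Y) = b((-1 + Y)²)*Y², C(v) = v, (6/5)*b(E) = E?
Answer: 2730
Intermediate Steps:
b(E) = 5*E/6
I(Y) = 5*Y²*(-1 + Y)²/6 (I(Y) = (5*(-1 + Y)²/6)*Y² = 5*Y²*(-1 + Y)²/6)
I(H(-4))*(100 + C(-9)) = ((⅚)*3²*(-1 + 3)²)*(100 - 9) = ((⅚)*9*2²)*91 = ((⅚)*9*4)*91 = 30*91 = 2730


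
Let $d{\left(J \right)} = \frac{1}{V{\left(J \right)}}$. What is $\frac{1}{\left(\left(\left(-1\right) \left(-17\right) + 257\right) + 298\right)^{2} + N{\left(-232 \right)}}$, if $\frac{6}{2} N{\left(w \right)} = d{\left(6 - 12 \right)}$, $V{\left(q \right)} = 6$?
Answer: $\frac{18}{5889313} \approx 3.0564 \cdot 10^{-6}$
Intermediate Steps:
$d{\left(J \right)} = \frac{1}{6}$
$N{\left(w \right)} = \frac{1}{18}$ ($N{\left(w \right)} = \frac{1}{3} \cdot \frac{1}{6} = \frac{1}{18}$)
$\frac{1}{\left(\left(\left(-1\right) \left(-17\right) + 257\right) + 298\right)^{2} + N{\left(-232 \right)}} = \frac{1}{\left(\left(\left(-1\right) \left(-17\right) + 257\right) + 298\right)^{2} + \frac{1}{18}} = \frac{1}{\left(\left(17 + 257\right) + 298\right)^{2} + \frac{1}{18}} = \frac{1}{\left(274 + 298\right)^{2} + \frac{1}{18}} = \frac{1}{572^{2} + \frac{1}{18}} = \frac{1}{327184 + \frac{1}{18}} = \frac{1}{\frac{5889313}{18}} = \frac{18}{5889313}$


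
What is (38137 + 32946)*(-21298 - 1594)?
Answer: -1627232036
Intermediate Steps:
(38137 + 32946)*(-21298 - 1594) = 71083*(-22892) = -1627232036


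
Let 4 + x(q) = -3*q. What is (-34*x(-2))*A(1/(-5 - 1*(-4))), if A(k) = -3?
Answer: 204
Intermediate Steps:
x(q) = -4 - 3*q
(-34*x(-2))*A(1/(-5 - 1*(-4))) = -34*(-4 - 3*(-2))*(-3) = -34*(-4 + 6)*(-3) = -34*2*(-3) = -68*(-3) = 204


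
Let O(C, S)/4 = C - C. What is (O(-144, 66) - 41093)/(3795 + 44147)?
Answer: -41093/47942 ≈ -0.85714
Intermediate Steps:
O(C, S) = 0 (O(C, S) = 4*(C - C) = 4*0 = 0)
(O(-144, 66) - 41093)/(3795 + 44147) = (0 - 41093)/(3795 + 44147) = -41093/47942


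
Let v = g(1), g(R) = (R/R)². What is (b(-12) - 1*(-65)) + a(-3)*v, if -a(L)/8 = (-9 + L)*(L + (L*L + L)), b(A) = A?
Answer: 341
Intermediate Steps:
a(L) = -8*(-9 + L)*(L² + 2*L) (a(L) = -8*(-9 + L)*(L + (L*L + L)) = -8*(-9 + L)*(L + (L² + L)) = -8*(-9 + L)*(L + (L + L²)) = -8*(-9 + L)*(L² + 2*L))
g(R) = 1 (g(R) = 1² = 1)
v = 1
(b(-12) - 1*(-65)) + a(-3)*v = (-12 - 1*(-65)) + (8*(-3)*(18 - 1*(-3)² + 7*(-3)))*1 = (-12 + 65) + (8*(-3)*(18 - 1*9 - 21))*1 = 53 + (8*(-3)*(18 - 9 - 21))*1 = 53 + (8*(-3)*(-12))*1 = 53 + 288*1 = 53 + 288 = 341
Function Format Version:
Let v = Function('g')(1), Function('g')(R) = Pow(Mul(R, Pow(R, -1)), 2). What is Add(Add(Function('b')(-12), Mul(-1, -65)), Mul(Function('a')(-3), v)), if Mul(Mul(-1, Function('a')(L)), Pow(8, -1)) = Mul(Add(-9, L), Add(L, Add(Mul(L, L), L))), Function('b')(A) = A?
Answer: 341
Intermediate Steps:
Function('a')(L) = Mul(-8, Add(-9, L), Add(Pow(L, 2), Mul(2, L))) (Function('a')(L) = Mul(-8, Mul(Add(-9, L), Add(L, Add(Mul(L, L), L)))) = Mul(-8, Mul(Add(-9, L), Add(L, Add(Pow(L, 2), L)))) = Mul(-8, Mul(Add(-9, L), Add(L, Add(L, Pow(L, 2))))) = Mul(-8, Mul(Add(-9, L), Add(Pow(L, 2), Mul(2, L)))) = Mul(-8, Add(-9, L), Add(Pow(L, 2), Mul(2, L))))
Function('g')(R) = 1 (Function('g')(R) = Pow(1, 2) = 1)
v = 1
Add(Add(Function('b')(-12), Mul(-1, -65)), Mul(Function('a')(-3), v)) = Add(Add(-12, Mul(-1, -65)), Mul(Mul(8, -3, Add(18, Mul(-1, Pow(-3, 2)), Mul(7, -3))), 1)) = Add(Add(-12, 65), Mul(Mul(8, -3, Add(18, Mul(-1, 9), -21)), 1)) = Add(53, Mul(Mul(8, -3, Add(18, -9, -21)), 1)) = Add(53, Mul(Mul(8, -3, -12), 1)) = Add(53, Mul(288, 1)) = Add(53, 288) = 341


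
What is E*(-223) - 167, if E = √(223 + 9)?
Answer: -167 - 446*√58 ≈ -3563.6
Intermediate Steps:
E = 2*√58 (E = √232 = 2*√58 ≈ 15.232)
E*(-223) - 167 = (2*√58)*(-223) - 167 = -446*√58 - 167 = -167 - 446*√58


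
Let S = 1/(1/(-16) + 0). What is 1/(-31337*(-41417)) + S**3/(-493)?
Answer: 5316135031277/639857072797 ≈ 8.3083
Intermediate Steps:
S = -16 (S = 1/(-1/16 + 0) = 1/(-1/16) = -16)
1/(-31337*(-41417)) + S**3/(-493) = 1/(-31337*(-41417)) + (-16)**3/(-493) = -1/31337*(-1/41417) - 4096*(-1/493) = 1/1297884529 + 4096/493 = 5316135031277/639857072797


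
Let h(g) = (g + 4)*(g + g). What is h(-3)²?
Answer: 36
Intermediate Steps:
h(g) = 2*g*(4 + g) (h(g) = (4 + g)*(2*g) = 2*g*(4 + g))
h(-3)² = (2*(-3)*(4 - 3))² = (2*(-3)*1)² = (-6)² = 36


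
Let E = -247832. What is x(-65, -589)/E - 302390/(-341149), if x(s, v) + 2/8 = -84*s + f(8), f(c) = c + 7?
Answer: 292296851969/338190555872 ≈ 0.86430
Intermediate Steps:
f(c) = 7 + c
x(s, v) = 59/4 - 84*s (x(s, v) = -¼ + (-84*s + (7 + 8)) = -¼ + (-84*s + 15) = -¼ + (15 - 84*s) = 59/4 - 84*s)
x(-65, -589)/E - 302390/(-341149) = (59/4 - 84*(-65))/(-247832) - 302390/(-341149) = (59/4 + 5460)*(-1/247832) - 302390*(-1/341149) = (21899/4)*(-1/247832) + 302390/341149 = -21899/991328 + 302390/341149 = 292296851969/338190555872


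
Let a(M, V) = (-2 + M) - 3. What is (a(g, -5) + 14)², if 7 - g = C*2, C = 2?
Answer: 144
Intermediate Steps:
g = 3 (g = 7 - 2*2 = 7 - 1*4 = 7 - 4 = 3)
a(M, V) = -5 + M
(a(g, -5) + 14)² = ((-5 + 3) + 14)² = (-2 + 14)² = 12² = 144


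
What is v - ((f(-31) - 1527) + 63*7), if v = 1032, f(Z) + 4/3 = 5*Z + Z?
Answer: 6916/3 ≈ 2305.3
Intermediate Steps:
f(Z) = -4/3 + 6*Z (f(Z) = -4/3 + (5*Z + Z) = -4/3 + 6*Z)
v - ((f(-31) - 1527) + 63*7) = 1032 - (((-4/3 + 6*(-31)) - 1527) + 63*7) = 1032 - (((-4/3 - 186) - 1527) + 441) = 1032 - ((-562/3 - 1527) + 441) = 1032 - (-5143/3 + 441) = 1032 - 1*(-3820/3) = 1032 + 3820/3 = 6916/3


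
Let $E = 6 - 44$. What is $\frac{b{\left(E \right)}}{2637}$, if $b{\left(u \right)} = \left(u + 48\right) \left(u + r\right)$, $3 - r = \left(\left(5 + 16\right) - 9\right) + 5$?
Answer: $- \frac{520}{2637} \approx -0.19719$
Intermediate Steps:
$E = -38$ ($E = 6 - 44 = -38$)
$r = -14$ ($r = 3 - \left(\left(\left(5 + 16\right) - 9\right) + 5\right) = 3 - \left(\left(21 - 9\right) + 5\right) = 3 - \left(12 + 5\right) = 3 - 17 = -14$)
$b{\left(u \right)} = \left(-14 + u\right) \left(48 + u\right)$ ($b{\left(u \right)} = \left(u + 48\right) \left(u - 14\right) = \left(48 + u\right) \left(-14 + u\right) = \left(-14 + u\right) \left(48 + u\right)$)
$\frac{b{\left(E \right)}}{2637} = \frac{-672 + \left(-38\right)^{2} + 34 \left(-38\right)}{2637} = \left(-672 + 1444 - 1292\right) \frac{1}{2637} = \left(-520\right) \frac{1}{2637} = - \frac{520}{2637}$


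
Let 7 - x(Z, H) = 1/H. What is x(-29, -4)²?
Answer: 841/16 ≈ 52.563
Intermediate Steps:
x(Z, H) = 7 - 1/H
x(-29, -4)² = (7 - 1/(-4))² = (7 - 1*(-¼))² = (7 + ¼)² = (29/4)² = 841/16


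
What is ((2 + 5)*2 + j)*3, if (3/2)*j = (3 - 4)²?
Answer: 44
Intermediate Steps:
j = ⅔ (j = 2*(3 - 4)²/3 = (⅔)*(-1)² = (⅔)*1 = ⅔ ≈ 0.66667)
((2 + 5)*2 + j)*3 = ((2 + 5)*2 + ⅔)*3 = (7*2 + ⅔)*3 = (14 + ⅔)*3 = (44/3)*3 = 44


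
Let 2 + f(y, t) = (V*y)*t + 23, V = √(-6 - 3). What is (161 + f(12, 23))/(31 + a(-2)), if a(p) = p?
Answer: 182/29 + 828*I/29 ≈ 6.2759 + 28.552*I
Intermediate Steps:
V = 3*I (V = √(-9) = 3*I ≈ 3.0*I)
f(y, t) = 21 + 3*I*t*y (f(y, t) = -2 + (((3*I)*y)*t + 23) = -2 + ((3*I*y)*t + 23) = -2 + (3*I*t*y + 23) = -2 + (23 + 3*I*t*y) = 21 + 3*I*t*y)
(161 + f(12, 23))/(31 + a(-2)) = (161 + (21 + 3*I*23*12))/(31 - 2) = (161 + (21 + 828*I))/29 = (182 + 828*I)*(1/29) = 182/29 + 828*I/29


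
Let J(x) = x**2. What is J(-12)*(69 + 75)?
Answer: 20736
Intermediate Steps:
J(-12)*(69 + 75) = (-12)**2*(69 + 75) = 144*144 = 20736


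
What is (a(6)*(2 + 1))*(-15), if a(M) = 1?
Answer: -45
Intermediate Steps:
(a(6)*(2 + 1))*(-15) = (1*(2 + 1))*(-15) = (1*3)*(-15) = 3*(-15) = -45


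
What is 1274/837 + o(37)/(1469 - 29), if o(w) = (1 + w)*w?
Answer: 167299/66960 ≈ 2.4985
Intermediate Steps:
o(w) = w*(1 + w)
1274/837 + o(37)/(1469 - 29) = 1274/837 + (37*(1 + 37))/(1469 - 29) = 1274*(1/837) + (37*38)/1440 = 1274/837 + 1406*(1/1440) = 1274/837 + 703/720 = 167299/66960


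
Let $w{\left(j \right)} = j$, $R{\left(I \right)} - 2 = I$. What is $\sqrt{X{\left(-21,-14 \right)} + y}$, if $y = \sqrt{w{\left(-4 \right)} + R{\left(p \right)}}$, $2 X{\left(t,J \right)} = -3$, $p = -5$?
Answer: $\frac{\sqrt{-6 + 4 i \sqrt{7}}}{2} \approx 0.87789 + 1.5069 i$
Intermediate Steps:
$R{\left(I \right)} = 2 + I$
$X{\left(t,J \right)} = - \frac{3}{2}$ ($X{\left(t,J \right)} = \frac{1}{2} \left(-3\right) = - \frac{3}{2}$)
$y = i \sqrt{7}$ ($y = \sqrt{-4 + \left(2 - 5\right)} = \sqrt{-4 - 3} = \sqrt{-7} = i \sqrt{7} \approx 2.6458 i$)
$\sqrt{X{\left(-21,-14 \right)} + y} = \sqrt{- \frac{3}{2} + i \sqrt{7}}$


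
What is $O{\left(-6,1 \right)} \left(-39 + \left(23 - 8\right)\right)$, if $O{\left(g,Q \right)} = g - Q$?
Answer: $168$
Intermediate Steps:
$O{\left(-6,1 \right)} \left(-39 + \left(23 - 8\right)\right) = \left(-6 - 1\right) \left(-39 + \left(23 - 8\right)\right) = \left(-6 - 1\right) \left(-39 + 15\right) = \left(-7\right) \left(-24\right) = 168$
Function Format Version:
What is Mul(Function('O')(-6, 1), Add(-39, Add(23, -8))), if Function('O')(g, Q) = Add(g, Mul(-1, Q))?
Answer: 168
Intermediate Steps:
Mul(Function('O')(-6, 1), Add(-39, Add(23, -8))) = Mul(Add(-6, Mul(-1, 1)), Add(-39, Add(23, -8))) = Mul(Add(-6, -1), Add(-39, 15)) = Mul(-7, -24) = 168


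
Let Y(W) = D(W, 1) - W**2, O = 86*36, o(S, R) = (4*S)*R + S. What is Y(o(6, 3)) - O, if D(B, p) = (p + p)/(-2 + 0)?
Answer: -9181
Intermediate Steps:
D(B, p) = -p (D(B, p) = (2*p)/(-2) = (2*p)*(-1/2) = -p)
o(S, R) = S + 4*R*S (o(S, R) = 4*R*S + S = S + 4*R*S)
O = 3096
Y(W) = -1 - W**2 (Y(W) = -1*1 - W**2 = -1 - W**2)
Y(o(6, 3)) - O = (-1 - (6*(1 + 4*3))**2) - 1*3096 = (-1 - (6*(1 + 12))**2) - 3096 = (-1 - (6*13)**2) - 3096 = (-1 - 1*78**2) - 3096 = (-1 - 1*6084) - 3096 = (-1 - 6084) - 3096 = -6085 - 3096 = -9181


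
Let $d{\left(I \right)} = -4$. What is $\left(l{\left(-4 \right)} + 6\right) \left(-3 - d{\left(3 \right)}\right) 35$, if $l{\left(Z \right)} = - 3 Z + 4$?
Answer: $770$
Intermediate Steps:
$l{\left(Z \right)} = 4 - 3 Z$
$\left(l{\left(-4 \right)} + 6\right) \left(-3 - d{\left(3 \right)}\right) 35 = \left(\left(4 - -12\right) + 6\right) \left(-3 - -4\right) 35 = \left(\left(4 + 12\right) + 6\right) \left(-3 + 4\right) 35 = \left(16 + 6\right) 1 \cdot 35 = 22 \cdot 1 \cdot 35 = 22 \cdot 35 = 770$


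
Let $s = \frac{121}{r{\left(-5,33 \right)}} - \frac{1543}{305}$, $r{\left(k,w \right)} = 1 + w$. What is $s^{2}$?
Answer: $\frac{242020249}{107536900} \approx 2.2506$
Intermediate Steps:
$s = - \frac{15557}{10370}$ ($s = \frac{121}{1 + 33} - \frac{1543}{305} = \frac{121}{34} - \frac{1543}{305} = - \frac{15557}{10370} \approx -1.5002$)
$s^{2} = \left(- \frac{15557}{10370}\right)^{2} = \frac{242020249}{107536900}$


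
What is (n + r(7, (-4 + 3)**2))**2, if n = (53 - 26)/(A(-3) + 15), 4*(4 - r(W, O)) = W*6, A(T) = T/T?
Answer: 5929/256 ≈ 23.160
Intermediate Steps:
A(T) = 1
r(W, O) = 4 - 3*W/2 (r(W, O) = 4 - W*6/4 = 4 - 3*W/2)
n = 27/16 (n = (53 - 26)/(1 + 15) = 27/16 ≈ 1.6875)
(n + r(7, (-4 + 3)**2))**2 = (27/16 + (4 - 3/2*7))**2 = (27/16 + (4 - 21/2))**2 = (27/16 - 13/2)**2 = (-77/16)**2 = 5929/256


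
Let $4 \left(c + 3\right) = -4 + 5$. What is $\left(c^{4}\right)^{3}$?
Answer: $\frac{3138428376721}{16777216} \approx 1.8707 \cdot 10^{5}$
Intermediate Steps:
$c = - \frac{11}{4}$ ($c = -3 + \frac{-4 + 5}{4} = -3 + \frac{1}{4} \cdot 1 = -3 + \frac{1}{4} = - \frac{11}{4} \approx -2.75$)
$\left(c^{4}\right)^{3} = \left(\left(- \frac{11}{4}\right)^{4}\right)^{3} = \left(\frac{14641}{256}\right)^{3} = \frac{3138428376721}{16777216}$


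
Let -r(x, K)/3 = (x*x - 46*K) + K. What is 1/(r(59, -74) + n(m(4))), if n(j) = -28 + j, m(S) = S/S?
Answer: -1/20460 ≈ -4.8876e-5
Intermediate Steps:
m(S) = 1
r(x, K) = -3*x² + 135*K (r(x, K) = -3*((x*x - 46*K) + K) = -3*((x² - 46*K) + K) = -3*(x² - 45*K) = -3*x² + 135*K)
1/(r(59, -74) + n(m(4))) = 1/((-3*59² + 135*(-74)) + (-28 + 1)) = 1/((-3*3481 - 9990) - 27) = 1/((-10443 - 9990) - 27) = 1/(-20433 - 27) = 1/(-20460) = -1/20460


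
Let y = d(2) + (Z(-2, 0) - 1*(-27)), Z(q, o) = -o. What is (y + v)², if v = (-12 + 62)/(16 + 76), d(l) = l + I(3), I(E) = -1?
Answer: 1723969/2116 ≈ 814.73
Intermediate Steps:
d(l) = -1 + l (d(l) = l - 1 = -1 + l)
y = 28 (y = (-1 + 2) + (-1*0 - 1*(-27)) = 1 + (0 + 27) = 1 + 27 = 28)
v = 25/46 (v = 50/92 = 50*(1/92) = 25/46 ≈ 0.54348)
(y + v)² = (28 + 25/46)² = (1313/46)² = 1723969/2116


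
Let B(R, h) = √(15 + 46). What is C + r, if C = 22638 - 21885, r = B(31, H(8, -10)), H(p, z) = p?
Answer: 753 + √61 ≈ 760.81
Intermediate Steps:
B(R, h) = √61
r = √61 ≈ 7.8102
C = 753
C + r = 753 + √61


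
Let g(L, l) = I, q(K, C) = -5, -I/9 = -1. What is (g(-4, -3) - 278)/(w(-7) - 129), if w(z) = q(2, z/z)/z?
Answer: 1883/898 ≈ 2.0969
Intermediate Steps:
I = 9 (I = -9*(-1) = 9)
w(z) = -5/z
g(L, l) = 9
(g(-4, -3) - 278)/(w(-7) - 129) = (9 - 278)/(-5/(-7) - 129) = -269/(-5*(-1/7) - 129) = -269/(5/7 - 129) = -269/(-898/7) = -269*(-7/898) = 1883/898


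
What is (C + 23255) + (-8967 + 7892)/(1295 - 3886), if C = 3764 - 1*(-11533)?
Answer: 99889307/2591 ≈ 38552.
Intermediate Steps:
C = 15297 (C = 3764 + 11533 = 15297)
(C + 23255) + (-8967 + 7892)/(1295 - 3886) = (15297 + 23255) + (-8967 + 7892)/(1295 - 3886) = 38552 - 1075/(-2591) = 38552 - 1075*(-1/2591) = 38552 + 1075/2591 = 99889307/2591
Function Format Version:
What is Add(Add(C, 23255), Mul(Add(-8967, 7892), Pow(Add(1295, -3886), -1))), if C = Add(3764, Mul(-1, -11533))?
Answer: Rational(99889307, 2591) ≈ 38552.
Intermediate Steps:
C = 15297 (C = Add(3764, 11533) = 15297)
Add(Add(C, 23255), Mul(Add(-8967, 7892), Pow(Add(1295, -3886), -1))) = Add(Add(15297, 23255), Mul(Add(-8967, 7892), Pow(Add(1295, -3886), -1))) = Add(38552, Mul(-1075, Pow(-2591, -1))) = Add(38552, Mul(-1075, Rational(-1, 2591))) = Add(38552, Rational(1075, 2591)) = Rational(99889307, 2591)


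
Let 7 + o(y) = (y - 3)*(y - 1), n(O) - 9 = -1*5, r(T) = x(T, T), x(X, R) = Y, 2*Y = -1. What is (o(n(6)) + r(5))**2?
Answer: 81/4 ≈ 20.250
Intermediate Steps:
Y = -1/2 (Y = (1/2)*(-1) = -1/2 ≈ -0.50000)
x(X, R) = -1/2
r(T) = -1/2
n(O) = 4 (n(O) = 9 - 1*5 = 9 - 5 = 4)
o(y) = -7 + (-1 + y)*(-3 + y) (o(y) = -7 + (y - 3)*(y - 1) = -7 + (-3 + y)*(-1 + y) = -7 + (-1 + y)*(-3 + y))
(o(n(6)) + r(5))**2 = ((-4 + 4**2 - 4*4) - 1/2)**2 = ((-4 + 16 - 16) - 1/2)**2 = (-4 - 1/2)**2 = (-9/2)**2 = 81/4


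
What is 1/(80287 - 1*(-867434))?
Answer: 1/947721 ≈ 1.0552e-6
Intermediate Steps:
1/(80287 - 1*(-867434)) = 1/(80287 + 867434) = 1/947721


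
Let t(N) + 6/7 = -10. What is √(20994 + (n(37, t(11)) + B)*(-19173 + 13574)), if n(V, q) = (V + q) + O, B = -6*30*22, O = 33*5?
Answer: 24*√1796907/7 ≈ 4596.0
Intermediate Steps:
t(N) = -76/7 (t(N) = -6/7 - 10 = -76/7)
O = 165
B = -3960 (B = -180*22 = -3960)
n(V, q) = 165 + V + q (n(V, q) = (V + q) + 165 = 165 + V + q)
√(20994 + (n(37, t(11)) + B)*(-19173 + 13574)) = √(20994 + ((165 + 37 - 76/7) - 3960)*(-19173 + 13574)) = √(20994 + (1338/7 - 3960)*(-5599)) = √(20994 - 26382/7*(-5599)) = √(20994 + 147712818/7) = √(147859776/7) = 24*√1796907/7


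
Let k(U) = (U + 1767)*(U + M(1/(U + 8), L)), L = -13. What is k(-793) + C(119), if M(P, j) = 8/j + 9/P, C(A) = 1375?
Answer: -99487913/13 ≈ -7.6529e+6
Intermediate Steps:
k(U) = (1767 + U)*(928/13 + 10*U) (k(U) = (U + 1767)*(U + (8/(-13) + 9/(1/(U + 8)))) = (1767 + U)*(U + (8*(-1/13) + 9/(1/(8 + U)))) = (1767 + U)*(U + (-8/13 + 9*(8 + U))) = (1767 + U)*(U + (-8/13 + (72 + 9*U))) = (1767 + U)*(U + (928/13 + 9*U)) = (1767 + U)*(928/13 + 10*U))
k(-793) + C(119) = (1639776/13 + 10*(-793)**2 + (230638/13)*(-793)) + 1375 = (1639776/13 + 10*628849 - 14068918) + 1375 = (1639776/13 + 6288490 - 14068918) + 1375 = -99505788/13 + 1375 = -99487913/13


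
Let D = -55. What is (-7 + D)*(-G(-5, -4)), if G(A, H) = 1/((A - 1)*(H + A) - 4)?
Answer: 31/25 ≈ 1.2400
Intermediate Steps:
G(A, H) = 1/(-4 + (-1 + A)*(A + H)) (G(A, H) = 1/((-1 + A)*(A + H) - 4) = 1/(-4 + (-1 + A)*(A + H)))
(-7 + D)*(-G(-5, -4)) = (-7 - 55)*(-1/(-4 + (-5)² - 1*(-5) - 1*(-4) - 5*(-4))) = -(-62)/(-4 + 25 + 5 + 4 + 20) = -(-62)/50 = -62*(-1/50) = 31/25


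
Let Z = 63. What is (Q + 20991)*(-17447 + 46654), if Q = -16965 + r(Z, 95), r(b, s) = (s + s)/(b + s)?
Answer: 9292177843/79 ≈ 1.1762e+8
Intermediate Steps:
r(b, s) = 2*s/(b + s) (r(b, s) = (2*s)/(b + s) = 2*s/(b + s))
Q = -1340140/79 (Q = -16965 + 2*95/(63 + 95) = -16965 + 2*95/158 = -16965 + 2*95*(1/158) = -16965 + 95/79 = -1340140/79 ≈ -16964.)
(Q + 20991)*(-17447 + 46654) = (-1340140/79 + 20991)*(-17447 + 46654) = (318149/79)*29207 = 9292177843/79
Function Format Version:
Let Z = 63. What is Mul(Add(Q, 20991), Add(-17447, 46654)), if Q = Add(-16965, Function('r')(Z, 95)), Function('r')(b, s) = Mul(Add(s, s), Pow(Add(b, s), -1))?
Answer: Rational(9292177843, 79) ≈ 1.1762e+8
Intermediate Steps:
Function('r')(b, s) = Mul(2, s, Pow(Add(b, s), -1)) (Function('r')(b, s) = Mul(Mul(2, s), Pow(Add(b, s), -1)) = Mul(2, s, Pow(Add(b, s), -1)))
Q = Rational(-1340140, 79) (Q = Add(-16965, Mul(2, 95, Pow(Add(63, 95), -1))) = Add(-16965, Mul(2, 95, Pow(158, -1))) = Add(-16965, Mul(2, 95, Rational(1, 158))) = Add(-16965, Rational(95, 79)) = Rational(-1340140, 79) ≈ -16964.)
Mul(Add(Q, 20991), Add(-17447, 46654)) = Mul(Add(Rational(-1340140, 79), 20991), Add(-17447, 46654)) = Mul(Rational(318149, 79), 29207) = Rational(9292177843, 79)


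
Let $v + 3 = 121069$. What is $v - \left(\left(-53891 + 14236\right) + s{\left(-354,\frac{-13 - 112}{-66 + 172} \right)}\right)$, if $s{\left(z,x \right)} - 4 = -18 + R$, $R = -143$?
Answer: $160878$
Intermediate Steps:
$v = 121066$ ($v = -3 + 121069 = 121066$)
$s{\left(z,x \right)} = -157$ ($s{\left(z,x \right)} = 4 - 161 = -157$)
$v - \left(\left(-53891 + 14236\right) + s{\left(-354,\frac{-13 - 112}{-66 + 172} \right)}\right) = 121066 - \left(\left(-53891 + 14236\right) - 157\right) = 121066 - \left(-39655 - 157\right) = 121066 - -39812 = 121066 + 39812 = 160878$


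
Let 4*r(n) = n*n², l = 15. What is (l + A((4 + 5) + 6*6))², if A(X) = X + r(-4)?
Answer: 1936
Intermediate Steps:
r(n) = n³/4 (r(n) = (n*n²)/4 = n³/4)
A(X) = -16 + X (A(X) = X + (¼)*(-4)³ = X + (¼)*(-64) = X - 16 = -16 + X)
(l + A((4 + 5) + 6*6))² = (15 + (-16 + ((4 + 5) + 6*6)))² = (15 + (-16 + (9 + 36)))² = (15 + (-16 + 45))² = (15 + 29)² = 44² = 1936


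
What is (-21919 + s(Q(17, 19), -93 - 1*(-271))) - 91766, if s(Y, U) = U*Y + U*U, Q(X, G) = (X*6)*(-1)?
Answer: -100157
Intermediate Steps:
Q(X, G) = -6*X (Q(X, G) = (6*X)*(-1) = -6*X)
s(Y, U) = U² + U*Y (s(Y, U) = U*Y + U² = U² + U*Y)
(-21919 + s(Q(17, 19), -93 - 1*(-271))) - 91766 = (-21919 + (-93 - 1*(-271))*((-93 - 1*(-271)) - 6*17)) - 91766 = (-21919 + (-93 + 271)*((-93 + 271) - 102)) - 91766 = (-21919 + 178*(178 - 102)) - 91766 = (-21919 + 178*76) - 91766 = (-21919 + 13528) - 91766 = -8391 - 91766 = -100157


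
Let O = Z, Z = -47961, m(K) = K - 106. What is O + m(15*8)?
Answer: -47947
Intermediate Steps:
m(K) = -106 + K
O = -47961
O + m(15*8) = -47961 + (-106 + 15*8) = -47961 + (-106 + 120) = -47961 + 14 = -47947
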